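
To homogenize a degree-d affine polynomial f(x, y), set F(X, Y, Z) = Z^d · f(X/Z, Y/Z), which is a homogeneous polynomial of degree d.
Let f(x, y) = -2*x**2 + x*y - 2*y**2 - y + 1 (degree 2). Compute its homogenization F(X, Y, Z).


F(X, Y, Z) = -2*X**2 + X*Y - 2*Y**2 - Y*Z + Z**2

deg(f) = 2.
Substitute x = X/Z, y = Y/Z into f, then multiply by Z^2.
  monomial -2·x^2·y^0 ↦ -2·X^2·Y^0·Z^0.
  monomial 1·x^1·y^1 ↦ 1·X^1·Y^1·Z^0.
  monomial -2·x^0·y^2 ↦ -2·X^0·Y^2·Z^0.
  monomial -1·x^0·y^1 ↦ -1·X^0·Y^1·Z^1.
  monomial 1·x^0·y^0 ↦ 1·X^0·Y^0·Z^2.
Collecting: F(X, Y, Z) = -2*X**2 + X*Y - 2*Y**2 - Y*Z + Z**2.


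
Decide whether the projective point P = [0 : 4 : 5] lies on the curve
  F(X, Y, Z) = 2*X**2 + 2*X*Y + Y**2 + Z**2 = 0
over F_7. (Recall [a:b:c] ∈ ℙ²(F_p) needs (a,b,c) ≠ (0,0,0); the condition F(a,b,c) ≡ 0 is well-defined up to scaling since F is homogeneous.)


F(0,4,5) ≡ 6 (mod 7); P is NOT on the curve.

Evaluate F(0, 4, 5) term-by-term (mod 7).
  2*X**2 ↦ 2·0·1·1 = 0
  2*X*Y ↦ 2·0·4·1 = 0
  Y**2 ↦ 1·1·16·1 = 16
  Z**2 ↦ 1·1·1·25 = 25
Sum: F(0, 4, 5) = (0) + (0) + (16) + (25) = 41.
Reducing mod 7: 41 ≡ 6 (mod 7).
Since F(a, b, c) ≡ 6 ≠ 0 (mod 7), P does NOT lie on the curve.


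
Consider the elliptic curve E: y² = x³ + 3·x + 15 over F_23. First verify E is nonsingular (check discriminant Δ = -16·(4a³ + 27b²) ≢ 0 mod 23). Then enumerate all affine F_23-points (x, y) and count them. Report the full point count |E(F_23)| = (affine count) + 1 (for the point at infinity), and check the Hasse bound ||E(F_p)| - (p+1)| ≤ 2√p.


Affine points = {(2, 11), (2, 12), (9, 9), (9, 14), (12, 10), (12, 13), (14, 8), (14, 15), (15, 10), (15, 13), (18, 6), (18, 17), (19, 10), (19, 13), (20, 5), (20, 18), (21, 1), (21, 22)}; affine count = 18; |E(F_23)| = 19.

Discriminant check: Δ ∝ 4a³ + 27b² = 4·3³ + 27·15² = 4·27 + 27·225 ≡ 19 (mod 23). Nonzero ⇒ E is nonsingular.
For each x ∈ F_23, compute rhs = x³ + 3·x + 15 mod 23, then count y ∈ F_23 with y² ≡ rhs.
  x = 0: rhs = 15, matching y values: none (0 points).
  x = 1: rhs = 19, matching y values: none (0 points).
  x = 2: rhs = 6, matching y values: 11, 12 (2 points).
  x = 3: rhs = 5, matching y values: none (0 points).
  x = 4: rhs = 22, matching y values: none (0 points).
  x = 5: rhs = 17, matching y values: none (0 points).
  x = 6: rhs = 19, matching y values: none (0 points).
  x = 7: rhs = 11, matching y values: none (0 points).
  x = 8: rhs = 22, matching y values: none (0 points).
  x = 9: rhs = 12, matching y values: 9, 14 (2 points).
  x = 10: rhs = 10, matching y values: none (0 points).
  x = 11: rhs = 22, matching y values: none (0 points).
  x = 12: rhs = 8, matching y values: 10, 13 (2 points).
  x = 13: rhs = 20, matching y values: none (0 points).
  x = 14: rhs = 18, matching y values: 8, 15 (2 points).
  x = 15: rhs = 8, matching y values: 10, 13 (2 points).
  x = 16: rhs = 19, matching y values: none (0 points).
  x = 17: rhs = 11, matching y values: none (0 points).
  x = 18: rhs = 13, matching y values: 6, 17 (2 points).
  x = 19: rhs = 8, matching y values: 10, 13 (2 points).
  x = 20: rhs = 2, matching y values: 5, 18 (2 points).
  x = 21: rhs = 1, matching y values: 1, 22 (2 points).
  x = 22: rhs = 11, matching y values: none (0 points).
Total affine count: 18.
Full point count |E(F_23)| = 18 + 1 = 19.
Hasse bound: |19 − (23+1)| = |-5| = 5 ≤ 2√23 ≈ 9.5917 ✓.


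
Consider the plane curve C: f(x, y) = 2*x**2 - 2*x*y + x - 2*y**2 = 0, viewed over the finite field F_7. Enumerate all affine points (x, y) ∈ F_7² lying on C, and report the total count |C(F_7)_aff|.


Affine F_7-points: {(0, 0), (1, 3), (3, 0), (3, 4), (4, 4), (4, 6), (5, 3), (5, 6)}; count = 8.

For each of the 49 pairs (x, y) ∈ F_7², evaluate f(x, y) mod 7. Record the zeros.
  x = 0: [0↦0, 1↦5, 2↦6, 3↦3, 4↦3, 5↦6, 6↦5]  zeros at y ∈ {0}
  x = 1: [0↦3, 1↦6, 2↦5, 3↦0, 4↦5, 5↦6, 6↦3]  zeros at y ∈ {3}
  x = 2: [0↦3, 1↦4, 2↦1, 3↦1, 4↦4, 5↦3, 6↦5]  zeros at y ∈ ∅
  x = 3: [0↦0, 1↦6, 2↦1, 3↦6, 4↦0, 5↦4, 6↦4]  zeros at y ∈ {0, 4}
  x = 4: [0↦1, 1↦5, 2↦5, 3↦1, 4↦0, 5↦2, 6↦0]  zeros at y ∈ {4, 6}
  x = 5: [0↦6, 1↦1, 2↦6, 3↦0, 4↦4, 5↦4, 6↦0]  zeros at y ∈ {3, 6}
  x = 6: [0↦1, 1↦1, 2↦4, 3↦3, 4↦5, 5↦3, 6↦4]  zeros at y ∈ ∅
Collecting zeros: affine points = {(0, 0), (1, 3), (3, 0), (3, 4), (4, 4), (4, 6), (5, 3), (5, 6)}.
Total count |C(F_7)_aff| = 8.


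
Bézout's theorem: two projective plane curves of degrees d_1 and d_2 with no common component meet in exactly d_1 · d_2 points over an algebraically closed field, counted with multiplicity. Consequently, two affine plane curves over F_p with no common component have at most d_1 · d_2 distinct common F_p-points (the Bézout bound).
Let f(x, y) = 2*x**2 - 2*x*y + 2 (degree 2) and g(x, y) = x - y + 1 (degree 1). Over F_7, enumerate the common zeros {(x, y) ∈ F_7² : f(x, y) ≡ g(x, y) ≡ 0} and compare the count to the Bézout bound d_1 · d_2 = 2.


Common zeros: {(1, 2)}; count = 1; Bézout bound = 2.

deg(f) = 2, deg(g) = 1, so Bézout bound = 2.
Scan x ∈ F_7. For each x, list the y ∈ F_7 with f(x, y) ≡ 0 and those with g(x, y) ≡ 0 (mod 7); the common zeros in that column are the intersection.
  x = 0: f ≡ 0 at y ∈ ∅; g ≡ 0 at y ∈ {1}; common: ∅.
  x = 1: f ≡ 0 at y ∈ {2}; g ≡ 0 at y ∈ {2}; common: {2}.
  x = 2: f ≡ 0 at y ∈ {6}; g ≡ 0 at y ∈ {3}; common: ∅.
  x = 3: f ≡ 0 at y ∈ {1}; g ≡ 0 at y ∈ {4}; common: ∅.
  x = 4: f ≡ 0 at y ∈ {6}; g ≡ 0 at y ∈ {5}; common: ∅.
  x = 5: f ≡ 0 at y ∈ {1}; g ≡ 0 at y ∈ {6}; common: ∅.
  x = 6: f ≡ 0 at y ∈ {5}; g ≡ 0 at y ∈ {0}; common: ∅.
Collecting: common zeros = {(1, 2)}, so the count is 1.
Comparison with the Bézout bound: 1 ≤ 2 = deg(f)·deg(g), as expected for curves with no common component (the affine F_7-count falls short of the bound because intersections may lie at infinity, over extension fields, or carry multiplicity).


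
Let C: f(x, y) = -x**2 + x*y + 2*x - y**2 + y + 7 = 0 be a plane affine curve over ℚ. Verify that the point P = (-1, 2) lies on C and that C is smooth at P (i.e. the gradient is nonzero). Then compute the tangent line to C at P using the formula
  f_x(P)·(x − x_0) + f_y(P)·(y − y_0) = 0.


Tangent line at P: 6*x - 4*y + 14 = 0.

Step 1: f(-1, 2) = 0, so P lies on C.
Step 2: partial derivatives
  f_x(x, y) = -2*x + y + 2, f_y(x, y) = x - 2*y + 1.
  f_x(P) = 6, f_y(P) = -4 (gradient nonzero, so P is smooth).
Step 3: tangent line at P: 6·(x − -1) + -4·(y − 2) = 0.
Expanding: 6*x - 4*y + 14 = 0.


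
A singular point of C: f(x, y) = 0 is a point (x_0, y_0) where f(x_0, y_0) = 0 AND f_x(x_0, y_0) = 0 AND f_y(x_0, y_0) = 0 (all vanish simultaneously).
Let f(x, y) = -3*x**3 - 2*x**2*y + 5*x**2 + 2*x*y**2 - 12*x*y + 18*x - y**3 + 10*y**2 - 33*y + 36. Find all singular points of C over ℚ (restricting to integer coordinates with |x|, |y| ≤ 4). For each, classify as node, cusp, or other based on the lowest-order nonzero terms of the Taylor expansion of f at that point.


Singular points: {(0, 3)}; classification: node.

Compute partial derivatives:
  f_x = -9*x**2 - 4*x*y + 10*x + 2*y**2 - 12*y + 18.
  f_y = -2*x**2 + 4*x*y - 12*x - 3*y**2 + 20*y - 33.
Scan x_0 ∈ {−4, ..., 4}. For each x_0, f_y(x_0, y) is a polynomial in y; find its integer roots y ∈ {−4, ..., 4}, then test f_x and f at those candidates.
  x = -4: f_y(-4, y) = -3*y**2 + 4*y - 17; no integer root y with |y| ≤ 4.
  x = -3: f_y(-3, y) = -3*y**2 + 8*y - 15; no integer root y with |y| ≤ 4.
  x = -2: f_y(-2, y) = -3*y**2 + 12*y - 17; no integer root y with |y| ≤ 4.
  x = -1: f_y(-1, y) = -3*y**2 + 16*y - 23; no integer root y with |y| ≤ 4.
  x = 0: f_y(0, y) = -3*y**2 + 20*y - 33; vanishes at y ∈ {3}. (0, 3): f_x = 0, f = 0 — SINGULAR.
  x = 1: f_y(1, y) = -3*y**2 + 24*y - 47; no integer root y with |y| ≤ 4.
  x = 2: f_y(2, y) = -3*y**2 + 28*y - 65; no integer root y with |y| ≤ 4.
  x = 3: f_y(3, y) = -3*y**2 + 32*y - 87; no integer root y with |y| ≤ 4.
  x = 4: f_y(4, y) = -3*y**2 + 36*y - 113; no integer root y with |y| ≤ 4.
Only singular point on the grid: (0, 3).
Classify: substitute x = 0 + u, y = 3 + v and expand: f = -3*u**3 - 2*u**2*v - u**2 + 2*u*v**2 - v**3 + v**2.
No constant or linear terms (consistent with a singular point). Quadratic part: -u**2 + v**2. Cubic part: -3*u**3 - 2*u**2*v + 2*u*v**2 - v**3.
The quadratic part v**2 - u**2 = (v − u)(v + u) splits into two distinct linear factors, so there are two distinct tangent lines y − 3 = ±(x − 0) — this is a node (ordinary double point).
Classification: node.


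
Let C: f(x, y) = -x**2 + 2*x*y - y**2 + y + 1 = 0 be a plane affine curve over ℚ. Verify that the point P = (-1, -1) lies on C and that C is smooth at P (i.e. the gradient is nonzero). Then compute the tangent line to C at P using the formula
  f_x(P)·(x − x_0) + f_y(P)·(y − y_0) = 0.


Tangent line at P: y + 1 = 0.

Step 1: f(-1, -1) = 0, so P lies on C.
Step 2: partial derivatives
  f_x(x, y) = -2*x + 2*y, f_y(x, y) = 2*x - 2*y + 1.
  f_x(P) = 0, f_y(P) = 1 (gradient nonzero, so P is smooth).
Step 3: tangent line at P: 0·(x − -1) + 1·(y − -1) = 0.
Expanding: y + 1 = 0.


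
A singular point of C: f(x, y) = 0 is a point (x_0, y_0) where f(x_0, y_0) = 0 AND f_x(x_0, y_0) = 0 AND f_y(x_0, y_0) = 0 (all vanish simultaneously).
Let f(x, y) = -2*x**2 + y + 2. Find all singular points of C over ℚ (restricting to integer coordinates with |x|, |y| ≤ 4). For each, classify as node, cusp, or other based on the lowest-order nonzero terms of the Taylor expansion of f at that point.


No singular points in the scanned grid; C is smooth there.

Compute partial derivatives:
  f_x = -4*x.
  f_y = 1.
f_y = 1 is a nonzero constant, so f_y never vanishes: no point (x, y) can satisfy f = f_x = f_y = 0. In particular no (x, y) ∈ {−4, ..., 4}² is singular; the curve is smooth.


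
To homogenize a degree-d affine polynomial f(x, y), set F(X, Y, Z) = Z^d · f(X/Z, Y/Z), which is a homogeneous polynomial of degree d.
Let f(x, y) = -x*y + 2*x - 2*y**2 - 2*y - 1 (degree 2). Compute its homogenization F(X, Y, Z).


F(X, Y, Z) = -X*Y + 2*X*Z - 2*Y**2 - 2*Y*Z - Z**2

deg(f) = 2.
Substitute x = X/Z, y = Y/Z into f, then multiply by Z^2.
  monomial -1·x^1·y^1 ↦ -1·X^1·Y^1·Z^0.
  monomial 2·x^1·y^0 ↦ 2·X^1·Y^0·Z^1.
  monomial -2·x^0·y^2 ↦ -2·X^0·Y^2·Z^0.
  monomial -2·x^0·y^1 ↦ -2·X^0·Y^1·Z^1.
  monomial -1·x^0·y^0 ↦ -1·X^0·Y^0·Z^2.
Collecting: F(X, Y, Z) = -X*Y + 2*X*Z - 2*Y**2 - 2*Y*Z - Z**2.


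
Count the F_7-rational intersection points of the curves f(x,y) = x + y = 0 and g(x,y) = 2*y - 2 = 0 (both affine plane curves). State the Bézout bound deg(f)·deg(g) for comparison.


Common zeros: {(6, 1)}; count = 1; Bézout bound = 1.

deg(f) = 1, deg(g) = 1, so Bézout bound = 1.
Scan x ∈ F_7. For each x, list the y ∈ F_7 with f(x, y) ≡ 0 and those with g(x, y) ≡ 0 (mod 7); the common zeros in that column are the intersection.
  x = 0: f ≡ 0 at y ∈ {0}; g ≡ 0 at y ∈ {1}; common: ∅.
  x = 1: f ≡ 0 at y ∈ {6}; g ≡ 0 at y ∈ {1}; common: ∅.
  x = 2: f ≡ 0 at y ∈ {5}; g ≡ 0 at y ∈ {1}; common: ∅.
  x = 3: f ≡ 0 at y ∈ {4}; g ≡ 0 at y ∈ {1}; common: ∅.
  x = 4: f ≡ 0 at y ∈ {3}; g ≡ 0 at y ∈ {1}; common: ∅.
  x = 5: f ≡ 0 at y ∈ {2}; g ≡ 0 at y ∈ {1}; common: ∅.
  x = 6: f ≡ 0 at y ∈ {1}; g ≡ 0 at y ∈ {1}; common: {1}.
Collecting: common zeros = {(6, 1)}, so the count is 1.
Comparison with the Bézout bound: 1 ≤ 1 = deg(f)·deg(g), as expected for curves with no common component (the bound is attained).


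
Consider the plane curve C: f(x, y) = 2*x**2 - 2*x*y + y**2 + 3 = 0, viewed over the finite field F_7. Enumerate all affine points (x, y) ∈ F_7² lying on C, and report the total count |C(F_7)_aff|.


Affine F_7-points: {(0, 2), (0, 5), (2, 2), (3, 0), (3, 6), (4, 0), (4, 1), (5, 5)}; count = 8.

For each of the 49 pairs (x, y) ∈ F_7², evaluate f(x, y) mod 7. Record the zeros.
  x = 0: [0↦3, 1↦4, 2↦0, 3↦5, 4↦5, 5↦0, 6↦4]  zeros at y ∈ {2, 5}
  x = 1: [0↦5, 1↦4, 2↦5, 3↦1, 4↦6, 5↦6, 6↦1]  zeros at y ∈ ∅
  x = 2: [0↦4, 1↦1, 2↦0, 3↦1, 4↦4, 5↦2, 6↦2]  zeros at y ∈ {2}
  x = 3: [0↦0, 1↦2, 2↦6, 3↦5, 4↦6, 5↦2, 6↦0]  zeros at y ∈ {0, 6}
  x = 4: [0↦0, 1↦0, 2↦2, 3↦6, 4↦5, 5↦6, 6↦2]  zeros at y ∈ {0, 1}
  x = 5: [0↦4, 1↦2, 2↦2, 3↦4, 4↦1, 5↦0, 6↦1]  zeros at y ∈ {5}
  x = 6: [0↦5, 1↦1, 2↦6, 3↦6, 4↦1, 5↦5, 6↦4]  zeros at y ∈ ∅
Collecting zeros: affine points = {(0, 2), (0, 5), (2, 2), (3, 0), (3, 6), (4, 0), (4, 1), (5, 5)}.
Total count |C(F_7)_aff| = 8.


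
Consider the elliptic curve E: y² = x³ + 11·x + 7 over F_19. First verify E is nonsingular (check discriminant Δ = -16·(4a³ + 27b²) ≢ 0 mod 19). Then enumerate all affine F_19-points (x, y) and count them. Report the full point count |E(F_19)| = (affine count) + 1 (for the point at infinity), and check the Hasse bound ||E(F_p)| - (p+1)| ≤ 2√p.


Affine points = {(0, 8), (0, 11), (1, 0), (4, 1), (4, 18), (5, 4), (5, 15), (6, 2), (6, 17), (7, 3), (7, 16), (12, 9), (12, 10), (14, 6), (14, 13), (16, 2), (16, 17)}; affine count = 17; |E(F_19)| = 18.

Discriminant check: Δ ∝ 4a³ + 27b² = 4·11³ + 27·7² = 4·1331 + 27·49 ≡ 16 (mod 19). Nonzero ⇒ E is nonsingular.
For each x ∈ F_19, compute rhs = x³ + 11·x + 7 mod 19, then count y ∈ F_19 with y² ≡ rhs.
  x = 0: rhs = 7, matching y values: 8, 11 (2 points).
  x = 1: rhs = 0, matching y values: 0 (1 points).
  x = 2: rhs = 18, matching y values: none (0 points).
  x = 3: rhs = 10, matching y values: none (0 points).
  x = 4: rhs = 1, matching y values: 1, 18 (2 points).
  x = 5: rhs = 16, matching y values: 4, 15 (2 points).
  x = 6: rhs = 4, matching y values: 2, 17 (2 points).
  x = 7: rhs = 9, matching y values: 3, 16 (2 points).
  x = 8: rhs = 18, matching y values: none (0 points).
  x = 9: rhs = 18, matching y values: none (0 points).
  x = 10: rhs = 15, matching y values: none (0 points).
  x = 11: rhs = 15, matching y values: none (0 points).
  x = 12: rhs = 5, matching y values: 9, 10 (2 points).
  x = 13: rhs = 10, matching y values: none (0 points).
  x = 14: rhs = 17, matching y values: 6, 13 (2 points).
  x = 15: rhs = 13, matching y values: none (0 points).
  x = 16: rhs = 4, matching y values: 2, 17 (2 points).
  x = 17: rhs = 15, matching y values: none (0 points).
  x = 18: rhs = 14, matching y values: none (0 points).
Total affine count: 17.
Full point count |E(F_19)| = 17 + 1 = 18.
Hasse bound: |18 − (19+1)| = |-2| = 2 ≤ 2√19 ≈ 8.7178 ✓.


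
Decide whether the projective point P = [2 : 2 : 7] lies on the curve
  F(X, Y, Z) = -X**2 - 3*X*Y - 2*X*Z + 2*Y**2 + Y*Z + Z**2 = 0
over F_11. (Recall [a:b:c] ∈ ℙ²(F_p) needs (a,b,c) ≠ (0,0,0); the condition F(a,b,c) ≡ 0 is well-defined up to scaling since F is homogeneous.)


F(2,2,7) ≡ 5 (mod 11); P is NOT on the curve.

Evaluate F(2, 2, 7) term-by-term (mod 11).
  -X**2 ↦ -1·4·1·1 = -4
  -3*X*Y ↦ -3·2·2·1 = -12
  -2*X*Z ↦ -2·2·1·7 = -28
  2*Y**2 ↦ 2·1·4·1 = 8
  Y*Z ↦ 1·1·2·7 = 14
  Z**2 ↦ 1·1·1·49 = 49
Sum: F(2, 2, 7) = (-4) + (-12) + (-28) + (8) + (14) + (49) = 27.
Reducing mod 11: 27 ≡ 5 (mod 11).
Since F(a, b, c) ≡ 5 ≠ 0 (mod 11), P does NOT lie on the curve.


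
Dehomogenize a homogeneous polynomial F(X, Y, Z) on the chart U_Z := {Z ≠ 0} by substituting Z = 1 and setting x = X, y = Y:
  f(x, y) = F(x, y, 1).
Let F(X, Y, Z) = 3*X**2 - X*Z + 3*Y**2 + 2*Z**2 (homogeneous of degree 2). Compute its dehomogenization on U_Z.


f(x, y) = 3*x**2 - x + 3*y**2 + 2

On U_Z we set Z = 1. Each monomial c·X^i·Y^j·Z^k in F becomes c·x^i·y^j·1^k = c·x^i·y^j.
Substituting Z = 1: F(X, Y, 1) = 3*x**2 - x + 3*y**2 + 2.
Note: deg(f) ≤ deg(F) = 2; strict inequality happens when F is divisible by Z (lost terms).


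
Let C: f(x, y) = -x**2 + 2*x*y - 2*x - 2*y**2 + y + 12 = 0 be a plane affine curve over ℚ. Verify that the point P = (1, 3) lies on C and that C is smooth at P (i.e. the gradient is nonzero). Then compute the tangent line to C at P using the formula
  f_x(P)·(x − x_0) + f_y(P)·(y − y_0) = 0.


Tangent line at P: 2*x - 9*y + 25 = 0.

Step 1: f(1, 3) = 0, so P lies on C.
Step 2: partial derivatives
  f_x(x, y) = -2*x + 2*y - 2, f_y(x, y) = 2*x - 4*y + 1.
  f_x(P) = 2, f_y(P) = -9 (gradient nonzero, so P is smooth).
Step 3: tangent line at P: 2·(x − 1) + -9·(y − 3) = 0.
Expanding: 2*x - 9*y + 25 = 0.


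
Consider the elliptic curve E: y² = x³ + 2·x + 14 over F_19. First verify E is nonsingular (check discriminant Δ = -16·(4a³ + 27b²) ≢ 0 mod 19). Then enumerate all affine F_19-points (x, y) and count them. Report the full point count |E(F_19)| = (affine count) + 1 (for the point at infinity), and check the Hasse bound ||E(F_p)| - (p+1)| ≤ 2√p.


Affine points = {(1, 6), (1, 13), (2, 8), (2, 11), (3, 3), (3, 16), (5, 4), (5, 15), (9, 1), (9, 18), (16, 0), (18, 7), (18, 12)}; affine count = 13; |E(F_19)| = 14.

Discriminant check: Δ ∝ 4a³ + 27b² = 4·2³ + 27·14² = 4·8 + 27·196 ≡ 4 (mod 19). Nonzero ⇒ E is nonsingular.
For each x ∈ F_19, compute rhs = x³ + 2·x + 14 mod 19, then count y ∈ F_19 with y² ≡ rhs.
  x = 0: rhs = 14, matching y values: none (0 points).
  x = 1: rhs = 17, matching y values: 6, 13 (2 points).
  x = 2: rhs = 7, matching y values: 8, 11 (2 points).
  x = 3: rhs = 9, matching y values: 3, 16 (2 points).
  x = 4: rhs = 10, matching y values: none (0 points).
  x = 5: rhs = 16, matching y values: 4, 15 (2 points).
  x = 6: rhs = 14, matching y values: none (0 points).
  x = 7: rhs = 10, matching y values: none (0 points).
  x = 8: rhs = 10, matching y values: none (0 points).
  x = 9: rhs = 1, matching y values: 1, 18 (2 points).
  x = 10: rhs = 8, matching y values: none (0 points).
  x = 11: rhs = 18, matching y values: none (0 points).
  x = 12: rhs = 18, matching y values: none (0 points).
  x = 13: rhs = 14, matching y values: none (0 points).
  x = 14: rhs = 12, matching y values: none (0 points).
  x = 15: rhs = 18, matching y values: none (0 points).
  x = 16: rhs = 0, matching y values: 0 (1 points).
  x = 17: rhs = 2, matching y values: none (0 points).
  x = 18: rhs = 11, matching y values: 7, 12 (2 points).
Total affine count: 13.
Full point count |E(F_19)| = 13 + 1 = 14.
Hasse bound: |14 − (19+1)| = |-6| = 6 ≤ 2√19 ≈ 8.7178 ✓.


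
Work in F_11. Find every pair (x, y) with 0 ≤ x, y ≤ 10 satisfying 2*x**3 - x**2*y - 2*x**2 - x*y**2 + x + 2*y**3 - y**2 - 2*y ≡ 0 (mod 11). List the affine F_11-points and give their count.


Affine F_11-points: {(0, 0), (1, 10), (2, 4), (2, 10), (3, 10), (4, 3), (4, 8), (5, 2), (6, 8), (7, 9), (8, 6), (10, 7)}; count = 12.

For each of the 121 pairs (x, y) ∈ F_11², evaluate f(x, y) mod 11. Record the zeros.
  x = 0: [0↦0, 1↦10, 2↦8, 3↦6, 4↦5, 5↦6, 6↦10, 7↦7, 8↦9, 9↦6, 10↦10]  zeros at y ∈ {0}
  x = 1: [0↦1, 1↦9, 2↦3, 3↦6, 4↦8, 5↦10, 6↦2, 7↦7, 8↦4, 9↦5, 10↦0]  zeros at y ∈ {10}
  x = 2: [0↦10, 1↦3, 2↦2, 3↦8, 4↦0, 5↦1, 6↦1, 7↦1, 8↦2, 9↦5, 10↦0]  zeros at y ∈ {4, 10}
  x = 3: [0↦6, 1↦4, 2↦6, 3↦2, 4↦4, 5↦2, 6↦8, 7↦1, 8↦4, 9↦7, 10↦0]  zeros at y ∈ {10}
  x = 4: [0↦1, 1↦2, 2↦5, 3↦0, 4↦10, 5↦3, 6↦2, 7↦8, 8↦0, 9↦1, 10↦1]  zeros at y ∈ {3, 8}
  x = 5: [0↦7, 1↦9, 2↦0, 3↦3, 4↦8, 5↦5, 6↦6, 7↦1, 8↦2, 9↦10, 10↦4]  zeros at y ∈ {2}
  x = 6: [0↦3, 1↦4, 2↦3, 3↦1, 4↦10, 5↦9, 6↦10, 7↦3, 8↦0, 9↦2, 10↦10]  zeros at y ∈ {8}
  x = 7: [0↦1, 1↦10, 2↦4, 3↦6, 4↦6, 5↦5, 6↦4, 7↦4, 8↦6, 9↦0, 10↦9]  zeros at y ∈ {9}
  x = 8: [0↦2, 1↦6, 2↦4, 3↦8, 4↦8, 5↦5, 6↦0, 7↦5, 8↦10, 9↦5, 10↦2]  zeros at y ∈ {6}
  x = 9: [0↦7, 1↦4, 2↦4, 3↦8, 4↦6, 5↦10, 6↦10, 7↦7, 8↦2, 9↦7, 10↦1]  zeros at y ∈ ∅
  x = 10: [0↦6, 1↦5, 2↦5, 3↦7, 4↦1, 5↦10, 6↦2, 7↦0, 8↦5, 9↦7, 10↦7]  zeros at y ∈ {7}
Collecting zeros: affine points = {(0, 0), (1, 10), (2, 4), (2, 10), (3, 10), (4, 3), (4, 8), (5, 2), (6, 8), (7, 9), (8, 6), (10, 7)}.
Total count |C(F_11)_aff| = 12.


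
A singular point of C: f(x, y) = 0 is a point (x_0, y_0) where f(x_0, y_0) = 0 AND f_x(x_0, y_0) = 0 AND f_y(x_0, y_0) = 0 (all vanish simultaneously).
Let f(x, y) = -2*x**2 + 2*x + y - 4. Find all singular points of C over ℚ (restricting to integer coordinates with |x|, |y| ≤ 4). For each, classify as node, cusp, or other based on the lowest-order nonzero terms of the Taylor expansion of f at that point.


No singular points in the scanned grid; C is smooth there.

Compute partial derivatives:
  f_x = 2 - 4*x.
  f_y = 1.
f_y = 1 is a nonzero constant, so f_y never vanishes: no point (x, y) can satisfy f = f_x = f_y = 0. In particular no (x, y) ∈ {−4, ..., 4}² is singular; the curve is smooth.


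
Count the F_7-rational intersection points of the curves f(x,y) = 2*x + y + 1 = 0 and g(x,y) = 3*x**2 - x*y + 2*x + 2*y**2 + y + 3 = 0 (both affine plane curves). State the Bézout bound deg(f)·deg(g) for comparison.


Common zeros: ∅; count = 0; Bézout bound = 2.

deg(f) = 1, deg(g) = 2, so Bézout bound = 2.
Scan x ∈ F_7. For each x, list the y ∈ F_7 with f(x, y) ≡ 0 and those with g(x, y) ≡ 0 (mod 7); the common zeros in that column are the intersection.
  x = 0: f ≡ 0 at y ∈ {6}; g ≡ 0 at y ∈ ∅; common: ∅.
  x = 1: f ≡ 0 at y ∈ {4}; g ≡ 0 at y ∈ ∅; common: ∅.
  x = 2: f ≡ 0 at y ∈ {2}; g ≡ 0 at y ∈ ∅; common: ∅.
  x = 3: f ≡ 0 at y ∈ {0}; g ≡ 0 at y ∈ ∅; common: ∅.
  x = 4: f ≡ 0 at y ∈ {5}; g ≡ 0 at y ∈ ∅; common: ∅.
  x = 5: f ≡ 0 at y ∈ {3}; g ≡ 0 at y ∈ ∅; common: ∅.
  x = 6: f ≡ 0 at y ∈ {1}; g ≡ 0 at y ∈ {3}; common: ∅.
Collecting: common zeros = ∅, so the count is 0.
Comparison with the Bézout bound: 0 ≤ 2 = deg(f)·deg(g), as expected for curves with no common component (the affine F_7-count falls short of the bound because intersections may lie at infinity, over extension fields, or carry multiplicity).


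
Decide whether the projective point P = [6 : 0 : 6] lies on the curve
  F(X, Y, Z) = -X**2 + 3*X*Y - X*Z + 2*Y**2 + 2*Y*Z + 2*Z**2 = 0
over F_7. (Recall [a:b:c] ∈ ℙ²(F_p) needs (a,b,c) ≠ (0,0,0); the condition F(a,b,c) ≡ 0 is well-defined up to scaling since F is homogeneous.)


F(6,0,6) ≡ 0 (mod 7); P is on the curve.

Evaluate F(6, 0, 6) term-by-term (mod 7).
  -X**2 ↦ -1·36·1·1 = -36
  3*X*Y ↦ 3·6·0·1 = 0
  -X*Z ↦ -1·6·1·6 = -36
  2*Y**2 ↦ 2·1·0·1 = 0
  2*Y*Z ↦ 2·1·0·6 = 0
  2*Z**2 ↦ 2·1·1·36 = 72
Sum: F(6, 0, 6) = (-36) + (0) + (-36) + (0) + (0) + (72) = 0.
Reducing mod 7: 0 ≡ 0 (mod 7).
Since F(a, b, c) ≡ 0 (mod 7), P lies on the curve.


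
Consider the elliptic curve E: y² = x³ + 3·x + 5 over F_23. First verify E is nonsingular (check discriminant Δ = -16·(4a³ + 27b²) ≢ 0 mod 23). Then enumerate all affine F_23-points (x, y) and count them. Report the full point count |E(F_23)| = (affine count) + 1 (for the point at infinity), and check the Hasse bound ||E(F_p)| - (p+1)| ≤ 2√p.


Affine points = {(1, 3), (1, 20), (3, 8), (3, 15), (4, 9), (4, 14), (6, 3), (6, 20), (7, 1), (7, 22), (8, 9), (8, 14), (9, 5), (9, 18), (10, 0), (11, 9), (11, 14), (14, 10), (14, 13), (16, 3), (16, 20), (17, 1), (17, 22), (18, 7), (18, 16), (22, 1), (22, 22)}; affine count = 27; |E(F_23)| = 28.

Discriminant check: Δ ∝ 4a³ + 27b² = 4·3³ + 27·5² = 4·27 + 27·25 ≡ 1 (mod 23). Nonzero ⇒ E is nonsingular.
For each x ∈ F_23, compute rhs = x³ + 3·x + 5 mod 23, then count y ∈ F_23 with y² ≡ rhs.
  x = 0: rhs = 5, matching y values: none (0 points).
  x = 1: rhs = 9, matching y values: 3, 20 (2 points).
  x = 2: rhs = 19, matching y values: none (0 points).
  x = 3: rhs = 18, matching y values: 8, 15 (2 points).
  x = 4: rhs = 12, matching y values: 9, 14 (2 points).
  x = 5: rhs = 7, matching y values: none (0 points).
  x = 6: rhs = 9, matching y values: 3, 20 (2 points).
  x = 7: rhs = 1, matching y values: 1, 22 (2 points).
  x = 8: rhs = 12, matching y values: 9, 14 (2 points).
  x = 9: rhs = 2, matching y values: 5, 18 (2 points).
  x = 10: rhs = 0, matching y values: 0 (1 points).
  x = 11: rhs = 12, matching y values: 9, 14 (2 points).
  x = 12: rhs = 21, matching y values: none (0 points).
  x = 13: rhs = 10, matching y values: none (0 points).
  x = 14: rhs = 8, matching y values: 10, 13 (2 points).
  x = 15: rhs = 21, matching y values: none (0 points).
  x = 16: rhs = 9, matching y values: 3, 20 (2 points).
  x = 17: rhs = 1, matching y values: 1, 22 (2 points).
  x = 18: rhs = 3, matching y values: 7, 16 (2 points).
  x = 19: rhs = 21, matching y values: none (0 points).
  x = 20: rhs = 15, matching y values: none (0 points).
  x = 21: rhs = 14, matching y values: none (0 points).
  x = 22: rhs = 1, matching y values: 1, 22 (2 points).
Total affine count: 27.
Full point count |E(F_23)| = 27 + 1 = 28.
Hasse bound: |28 − (23+1)| = |4| = 4 ≤ 2√23 ≈ 9.5917 ✓.


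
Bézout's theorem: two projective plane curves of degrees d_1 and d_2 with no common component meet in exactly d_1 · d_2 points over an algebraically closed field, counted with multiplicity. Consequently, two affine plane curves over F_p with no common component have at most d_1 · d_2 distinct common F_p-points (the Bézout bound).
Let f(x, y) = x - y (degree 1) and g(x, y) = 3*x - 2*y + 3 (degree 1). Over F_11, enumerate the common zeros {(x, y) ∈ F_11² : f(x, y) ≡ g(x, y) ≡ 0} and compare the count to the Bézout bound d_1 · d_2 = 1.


Common zeros: {(8, 8)}; count = 1; Bézout bound = 1.

deg(f) = 1, deg(g) = 1, so Bézout bound = 1.
Scan x ∈ F_11. For each x, list the y ∈ F_11 with f(x, y) ≡ 0 and those with g(x, y) ≡ 0 (mod 11); the common zeros in that column are the intersection.
  x = 0: f ≡ 0 at y ∈ {0}; g ≡ 0 at y ∈ {7}; common: ∅.
  x = 1: f ≡ 0 at y ∈ {1}; g ≡ 0 at y ∈ {3}; common: ∅.
  x = 2: f ≡ 0 at y ∈ {2}; g ≡ 0 at y ∈ {10}; common: ∅.
  x = 3: f ≡ 0 at y ∈ {3}; g ≡ 0 at y ∈ {6}; common: ∅.
  x = 4: f ≡ 0 at y ∈ {4}; g ≡ 0 at y ∈ {2}; common: ∅.
  x = 5: f ≡ 0 at y ∈ {5}; g ≡ 0 at y ∈ {9}; common: ∅.
  x = 6: f ≡ 0 at y ∈ {6}; g ≡ 0 at y ∈ {5}; common: ∅.
  x = 7: f ≡ 0 at y ∈ {7}; g ≡ 0 at y ∈ {1}; common: ∅.
  x = 8: f ≡ 0 at y ∈ {8}; g ≡ 0 at y ∈ {8}; common: {8}.
  x = 9: f ≡ 0 at y ∈ {9}; g ≡ 0 at y ∈ {4}; common: ∅.
  x = 10: f ≡ 0 at y ∈ {10}; g ≡ 0 at y ∈ {0}; common: ∅.
Collecting: common zeros = {(8, 8)}, so the count is 1.
Comparison with the Bézout bound: 1 ≤ 1 = deg(f)·deg(g), as expected for curves with no common component (the bound is attained).


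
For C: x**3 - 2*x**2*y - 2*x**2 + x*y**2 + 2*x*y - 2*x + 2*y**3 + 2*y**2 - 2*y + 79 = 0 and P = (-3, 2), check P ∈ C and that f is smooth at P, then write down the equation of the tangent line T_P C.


Tangent line at P: 69*x - 6*y + 219 = 0.

Step 1: f(-3, 2) = 0, so P lies on C.
Step 2: partial derivatives
  f_x(x, y) = 3*x**2 - 4*x*y - 4*x + y**2 + 2*y - 2, f_y(x, y) = -2*x**2 + 2*x*y + 2*x + 6*y**2 + 4*y - 2.
  f_x(P) = 69, f_y(P) = -6 (gradient nonzero, so P is smooth).
Step 3: tangent line at P: 69·(x − -3) + -6·(y − 2) = 0.
Expanding: 69*x - 6*y + 219 = 0.


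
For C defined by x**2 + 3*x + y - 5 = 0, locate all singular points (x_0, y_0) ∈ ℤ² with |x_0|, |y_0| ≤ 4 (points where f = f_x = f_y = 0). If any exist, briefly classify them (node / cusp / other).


No singular points in the scanned grid; C is smooth there.

Compute partial derivatives:
  f_x = 2*x + 3.
  f_y = 1.
f_y = 1 is a nonzero constant, so f_y never vanishes: no point (x, y) can satisfy f = f_x = f_y = 0. In particular no (x, y) ∈ {−4, ..., 4}² is singular; the curve is smooth.


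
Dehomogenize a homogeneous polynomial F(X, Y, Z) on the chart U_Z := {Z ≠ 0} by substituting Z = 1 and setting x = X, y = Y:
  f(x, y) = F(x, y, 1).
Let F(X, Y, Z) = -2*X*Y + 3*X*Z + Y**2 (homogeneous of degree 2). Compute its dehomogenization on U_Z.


f(x, y) = -2*x*y + 3*x + y**2

On U_Z we set Z = 1. Each monomial c·X^i·Y^j·Z^k in F becomes c·x^i·y^j·1^k = c·x^i·y^j.
Substituting Z = 1: F(X, Y, 1) = -2*x*y + 3*x + y**2.
Note: deg(f) ≤ deg(F) = 2; strict inequality happens when F is divisible by Z (lost terms).


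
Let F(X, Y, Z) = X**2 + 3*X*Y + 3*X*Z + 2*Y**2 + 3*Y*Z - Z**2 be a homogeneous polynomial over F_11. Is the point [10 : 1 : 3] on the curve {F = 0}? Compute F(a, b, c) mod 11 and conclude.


F(10,1,3) ≡ 2 (mod 11); P is NOT on the curve.

Evaluate F(10, 1, 3) term-by-term (mod 11).
  X**2 ↦ 1·100·1·1 = 100
  3*X*Y ↦ 3·10·1·1 = 30
  3*X*Z ↦ 3·10·1·3 = 90
  2*Y**2 ↦ 2·1·1·1 = 2
  3*Y*Z ↦ 3·1·1·3 = 9
  -Z**2 ↦ -1·1·1·9 = -9
Sum: F(10, 1, 3) = (100) + (30) + (90) + (2) + (9) + (-9) = 222.
Reducing mod 11: 222 ≡ 2 (mod 11).
Since F(a, b, c) ≡ 2 ≠ 0 (mod 11), P does NOT lie on the curve.


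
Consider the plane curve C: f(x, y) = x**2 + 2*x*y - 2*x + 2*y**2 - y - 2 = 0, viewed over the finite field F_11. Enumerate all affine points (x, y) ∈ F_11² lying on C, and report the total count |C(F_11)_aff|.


Affine F_11-points: {(1, 1), (1, 4), (2, 6), (2, 9), (4, 4), (4, 9), (6, 0), (7, 0), (7, 10), (8, 10), (10, 1), (10, 6)}; count = 12.

For each of the 121 pairs (x, y) ∈ F_11², evaluate f(x, y) mod 11. Record the zeros.
  x = 0: [0↦9, 1↦10, 2↦4, 3↦2, 4↦4, 5↦10, 6↦9, 7↦1, 8↦8, 9↦8, 10↦1]  zeros at y ∈ ∅
  x = 1: [0↦8, 1↦0, 2↦7, 3↦7, 4↦0, 5↦8, 6↦9, 7↦3, 8↦1, 9↦3, 10↦9]  zeros at y ∈ {1, 4}
  x = 2: [0↦9, 1↦3, 2↦1, 3↦3, 4↦9, 5↦8, 6↦0, 7↦7, 8↦7, 9↦0, 10↦8]  zeros at y ∈ {6, 9}
  x = 3: [0↦1, 1↦8, 2↦8, 3↦1, 4↦9, 5↦10, 6↦4, 7↦2, 8↦4, 9↦10, 10↦9]  zeros at y ∈ ∅
  x = 4: [0↦6, 1↦4, 2↦6, 3↦1, 4↦0, 5↦3, 6↦10, 7↦10, 8↦3, 9↦0, 10↦1]  zeros at y ∈ {4, 9}
  x = 5: [0↦2, 1↦2, 2↦6, 3↦3, 4↦4, 5↦9, 6↦7, 7↦9, 8↦4, 9↦3, 10↦6]  zeros at y ∈ ∅
  x = 6: [0↦0, 1↦2, 2↦8, 3↦7, 4↦10, 5↦6, 6↦6, 7↦10, 8↦7, 9↦8, 10↦2]  zeros at y ∈ {0}
  x = 7: [0↦0, 1↦4, 2↦1, 3↦2, 4↦7, 5↦5, 6↦7, 7↦2, 8↦1, 9↦4, 10↦0]  zeros at y ∈ {0, 10}
  x = 8: [0↦2, 1↦8, 2↦7, 3↦10, 4↦6, 5↦6, 6↦10, 7↦7, 8↦8, 9↦2, 10↦0]  zeros at y ∈ {10}
  x = 9: [0↦6, 1↦3, 2↦4, 3↦9, 4↦7, 5↦9, 6↦4, 7↦3, 8↦6, 9↦2, 10↦2]  zeros at y ∈ ∅
  x = 10: [0↦1, 1↦0, 2↦3, 3↦10, 4↦10, 5↦3, 6↦0, 7↦1, 8↦6, 9↦4, 10↦6]  zeros at y ∈ {1, 6}
Collecting zeros: affine points = {(1, 1), (1, 4), (2, 6), (2, 9), (4, 4), (4, 9), (6, 0), (7, 0), (7, 10), (8, 10), (10, 1), (10, 6)}.
Total count |C(F_11)_aff| = 12.


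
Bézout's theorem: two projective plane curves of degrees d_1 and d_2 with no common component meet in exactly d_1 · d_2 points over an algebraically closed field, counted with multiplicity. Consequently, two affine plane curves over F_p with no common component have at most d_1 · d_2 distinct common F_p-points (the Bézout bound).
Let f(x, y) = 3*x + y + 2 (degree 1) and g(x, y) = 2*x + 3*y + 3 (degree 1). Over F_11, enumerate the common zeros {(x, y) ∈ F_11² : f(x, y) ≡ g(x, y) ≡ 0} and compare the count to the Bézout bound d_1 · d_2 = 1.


Common zeros: {(9, 4)}; count = 1; Bézout bound = 1.

deg(f) = 1, deg(g) = 1, so Bézout bound = 1.
Scan x ∈ F_11. For each x, list the y ∈ F_11 with f(x, y) ≡ 0 and those with g(x, y) ≡ 0 (mod 11); the common zeros in that column are the intersection.
  x = 0: f ≡ 0 at y ∈ {9}; g ≡ 0 at y ∈ {10}; common: ∅.
  x = 1: f ≡ 0 at y ∈ {6}; g ≡ 0 at y ∈ {2}; common: ∅.
  x = 2: f ≡ 0 at y ∈ {3}; g ≡ 0 at y ∈ {5}; common: ∅.
  x = 3: f ≡ 0 at y ∈ {0}; g ≡ 0 at y ∈ {8}; common: ∅.
  x = 4: f ≡ 0 at y ∈ {8}; g ≡ 0 at y ∈ {0}; common: ∅.
  x = 5: f ≡ 0 at y ∈ {5}; g ≡ 0 at y ∈ {3}; common: ∅.
  x = 6: f ≡ 0 at y ∈ {2}; g ≡ 0 at y ∈ {6}; common: ∅.
  x = 7: f ≡ 0 at y ∈ {10}; g ≡ 0 at y ∈ {9}; common: ∅.
  x = 8: f ≡ 0 at y ∈ {7}; g ≡ 0 at y ∈ {1}; common: ∅.
  x = 9: f ≡ 0 at y ∈ {4}; g ≡ 0 at y ∈ {4}; common: {4}.
  x = 10: f ≡ 0 at y ∈ {1}; g ≡ 0 at y ∈ {7}; common: ∅.
Collecting: common zeros = {(9, 4)}, so the count is 1.
Comparison with the Bézout bound: 1 ≤ 1 = deg(f)·deg(g), as expected for curves with no common component (the bound is attained).


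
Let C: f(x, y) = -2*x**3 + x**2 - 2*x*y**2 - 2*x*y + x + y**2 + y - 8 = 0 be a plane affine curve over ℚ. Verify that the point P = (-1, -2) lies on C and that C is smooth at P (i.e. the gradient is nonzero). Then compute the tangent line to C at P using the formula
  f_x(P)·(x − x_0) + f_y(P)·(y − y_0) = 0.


Tangent line at P: -11*x - 9*y - 29 = 0.

Step 1: f(-1, -2) = 0, so P lies on C.
Step 2: partial derivatives
  f_x(x, y) = -6*x**2 + 2*x - 2*y**2 - 2*y + 1, f_y(x, y) = -4*x*y - 2*x + 2*y + 1.
  f_x(P) = -11, f_y(P) = -9 (gradient nonzero, so P is smooth).
Step 3: tangent line at P: -11·(x − -1) + -9·(y − -2) = 0.
Expanding: -11*x - 9*y - 29 = 0.


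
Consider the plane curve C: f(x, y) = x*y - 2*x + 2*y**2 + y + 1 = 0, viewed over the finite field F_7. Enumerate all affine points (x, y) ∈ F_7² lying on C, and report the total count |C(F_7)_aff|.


Affine F_7-points: {(0, 5), (3, 6), (4, 0), (4, 1), (6, 3), (6, 4)}; count = 6.

For each of the 49 pairs (x, y) ∈ F_7², evaluate f(x, y) mod 7. Record the zeros.
  x = 0: [0↦1, 1↦4, 2↦4, 3↦1, 4↦2, 5↦0, 6↦2]  zeros at y ∈ {5}
  x = 1: [0↦6, 1↦3, 2↦4, 3↦2, 4↦4, 5↦3, 6↦6]  zeros at y ∈ ∅
  x = 2: [0↦4, 1↦2, 2↦4, 3↦3, 4↦6, 5↦6, 6↦3]  zeros at y ∈ ∅
  x = 3: [0↦2, 1↦1, 2↦4, 3↦4, 4↦1, 5↦2, 6↦0]  zeros at y ∈ {6}
  x = 4: [0↦0, 1↦0, 2↦4, 3↦5, 4↦3, 5↦5, 6↦4]  zeros at y ∈ {0, 1}
  x = 5: [0↦5, 1↦6, 2↦4, 3↦6, 4↦5, 5↦1, 6↦1]  zeros at y ∈ ∅
  x = 6: [0↦3, 1↦5, 2↦4, 3↦0, 4↦0, 5↦4, 6↦5]  zeros at y ∈ {3, 4}
Collecting zeros: affine points = {(0, 5), (3, 6), (4, 0), (4, 1), (6, 3), (6, 4)}.
Total count |C(F_7)_aff| = 6.


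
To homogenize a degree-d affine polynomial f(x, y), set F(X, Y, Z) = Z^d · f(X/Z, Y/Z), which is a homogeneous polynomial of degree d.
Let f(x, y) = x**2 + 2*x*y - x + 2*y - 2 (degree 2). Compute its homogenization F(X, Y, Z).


F(X, Y, Z) = X**2 + 2*X*Y - X*Z + 2*Y*Z - 2*Z**2

deg(f) = 2.
Substitute x = X/Z, y = Y/Z into f, then multiply by Z^2.
  monomial 1·x^2·y^0 ↦ 1·X^2·Y^0·Z^0.
  monomial 2·x^1·y^1 ↦ 2·X^1·Y^1·Z^0.
  monomial -1·x^1·y^0 ↦ -1·X^1·Y^0·Z^1.
  monomial 2·x^0·y^1 ↦ 2·X^0·Y^1·Z^1.
  monomial -2·x^0·y^0 ↦ -2·X^0·Y^0·Z^2.
Collecting: F(X, Y, Z) = X**2 + 2*X*Y - X*Z + 2*Y*Z - 2*Z**2.


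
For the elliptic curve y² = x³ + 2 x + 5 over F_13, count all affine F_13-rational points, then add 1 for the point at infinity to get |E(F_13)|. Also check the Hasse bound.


Affine points = {(2, 2), (2, 11), (3, 5), (3, 8), (4, 5), (4, 8), (5, 6), (5, 7), (6, 5), (6, 8), (8, 0)}; affine count = 11; |E(F_13)| = 12.

Discriminant check: Δ ∝ 4a³ + 27b² = 4·2³ + 27·5² = 4·8 + 27·25 ≡ 5 (mod 13). Nonzero ⇒ E is nonsingular.
For each x ∈ F_13, compute rhs = x³ + 2·x + 5 mod 13, then count y ∈ F_13 with y² ≡ rhs.
  x = 0: rhs = 5, matching y values: none (0 points).
  x = 1: rhs = 8, matching y values: none (0 points).
  x = 2: rhs = 4, matching y values: 2, 11 (2 points).
  x = 3: rhs = 12, matching y values: 5, 8 (2 points).
  x = 4: rhs = 12, matching y values: 5, 8 (2 points).
  x = 5: rhs = 10, matching y values: 6, 7 (2 points).
  x = 6: rhs = 12, matching y values: 5, 8 (2 points).
  x = 7: rhs = 11, matching y values: none (0 points).
  x = 8: rhs = 0, matching y values: 0 (1 points).
  x = 9: rhs = 11, matching y values: none (0 points).
  x = 10: rhs = 11, matching y values: none (0 points).
  x = 11: rhs = 6, matching y values: none (0 points).
  x = 12: rhs = 2, matching y values: none (0 points).
Total affine count: 11.
Full point count |E(F_13)| = 11 + 1 = 12.
Hasse bound: |12 − (13+1)| = |-2| = 2 ≤ 2√13 ≈ 7.2111 ✓.


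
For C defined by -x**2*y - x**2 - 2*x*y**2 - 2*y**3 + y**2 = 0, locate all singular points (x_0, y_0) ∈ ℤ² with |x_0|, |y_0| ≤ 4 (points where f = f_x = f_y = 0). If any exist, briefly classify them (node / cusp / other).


Singular points: {(0, 0)}; classification: node.

Compute partial derivatives:
  f_x = -2*x*y - 2*x - 2*y**2.
  f_y = -x**2 - 4*x*y - 6*y**2 + 2*y.
Scan x_0 ∈ {−4, ..., 4}. For each x_0, f_y(x_0, y) is a polynomial in y; find its integer roots y ∈ {−4, ..., 4}, then test f_x and f at those candidates.
  x = -4: f_y(-4, y) = -6*y**2 + 18*y - 16; no integer root y with |y| ≤ 4.
  x = -3: f_y(-3, y) = -6*y**2 + 14*y - 9; no integer root y with |y| ≤ 4.
  x = -2: f_y(-2, y) = -6*y**2 + 10*y - 4; vanishes at y ∈ {1}. (-2, 1): f_x = 6 ≠ 0.
  x = -1: f_y(-1, y) = -6*y**2 + 6*y - 1; no integer root y with |y| ≤ 4.
  x = 0: f_y(0, y) = -6*y**2 + 2*y; vanishes at y ∈ {0}. (0, 0): f_x = 0, f = 0 — SINGULAR.
  x = 1: f_y(1, y) = -6*y**2 - 2*y - 1; no integer root y with |y| ≤ 4.
  x = 2: f_y(2, y) = -6*y**2 - 6*y - 4; no integer root y with |y| ≤ 4.
  x = 3: f_y(3, y) = -6*y**2 - 10*y - 9; no integer root y with |y| ≤ 4.
  x = 4: f_y(4, y) = -6*y**2 - 14*y - 16; no integer root y with |y| ≤ 4.
Only singular point on the grid: (0, 0).
Classify: substitute x = 0 + u, y = 0 + v and expand: f = -u**2*v - u**2 - 2*u*v**2 - 2*v**3 + v**2.
No constant or linear terms (consistent with a singular point). Quadratic part: -u**2 + v**2. Cubic part: -u**2*v - 2*u*v**2 - 2*v**3.
The quadratic part v**2 - u**2 = (v − u)(v + u) splits into two distinct linear factors, so there are two distinct tangent lines y − 0 = ±(x − 0) — this is a node (ordinary double point).
Classification: node.


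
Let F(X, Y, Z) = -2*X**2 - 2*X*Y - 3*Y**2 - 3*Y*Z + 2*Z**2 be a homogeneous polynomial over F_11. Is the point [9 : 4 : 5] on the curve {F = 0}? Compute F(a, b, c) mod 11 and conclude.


F(9,4,5) ≡ 5 (mod 11); P is NOT on the curve.

Evaluate F(9, 4, 5) term-by-term (mod 11).
  -2*X**2 ↦ -2·81·1·1 = -162
  -2*X*Y ↦ -2·9·4·1 = -72
  -3*Y**2 ↦ -3·1·16·1 = -48
  -3*Y*Z ↦ -3·1·4·5 = -60
  2*Z**2 ↦ 2·1·1·25 = 50
Sum: F(9, 4, 5) = (-162) + (-72) + (-48) + (-60) + (50) = -292.
Reducing mod 11: -292 ≡ 5 (mod 11).
Since F(a, b, c) ≡ 5 ≠ 0 (mod 11), P does NOT lie on the curve.


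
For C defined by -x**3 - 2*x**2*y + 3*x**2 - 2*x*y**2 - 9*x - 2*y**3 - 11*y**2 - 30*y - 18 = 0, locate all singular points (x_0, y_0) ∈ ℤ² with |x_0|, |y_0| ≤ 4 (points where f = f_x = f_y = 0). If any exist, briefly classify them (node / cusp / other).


Singular points: {(3, -3)}; classification: cusp.

Compute partial derivatives:
  f_x = -3*x**2 - 4*x*y + 6*x - 2*y**2 - 9.
  f_y = -2*x**2 - 4*x*y - 6*y**2 - 22*y - 30.
Scan x_0 ∈ {−4, ..., 4}. For each x_0, f_y(x_0, y) is a polynomial in y; find its integer roots y ∈ {−4, ..., 4}, then test f_x and f at those candidates.
  x = -4: f_y(-4, y) = -6*y**2 - 6*y - 62; no integer root y with |y| ≤ 4.
  x = -3: f_y(-3, y) = -6*y**2 - 10*y - 48; no integer root y with |y| ≤ 4.
  x = -2: f_y(-2, y) = -6*y**2 - 14*y - 38; no integer root y with |y| ≤ 4.
  x = -1: f_y(-1, y) = -6*y**2 - 18*y - 32; no integer root y with |y| ≤ 4.
  x = 0: f_y(0, y) = -6*y**2 - 22*y - 30; no integer root y with |y| ≤ 4.
  x = 1: f_y(1, y) = -6*y**2 - 26*y - 32; no integer root y with |y| ≤ 4.
  x = 2: f_y(2, y) = -6*y**2 - 30*y - 38; no integer root y with |y| ≤ 4.
  x = 3: f_y(3, y) = -6*y**2 - 34*y - 48; vanishes at y ∈ {-3}. (3, -3): f_x = 0, f = 0 — SINGULAR.
  x = 4: f_y(4, y) = -6*y**2 - 38*y - 62; no integer root y with |y| ≤ 4.
Only singular point on the grid: (3, -3).
Classify: substitute x = 3 + u, y = -3 + v and expand: f = -u**3 - 2*u**2*v - 2*u*v**2 - 2*v**3 + v**2.
No constant or linear terms (consistent with a singular point). Quadratic part: v**2. Cubic part: -u**3 - 2*u**2*v - 2*u*v**2 - 2*v**3.
The quadratic part v**2 is a perfect square, so there is a single (double) tangent line v = 0, i.e. y = -3. Restricting the cubic part to that line (v = 0) leaves -u**3 ≠ 0, so f is not divisible by v and the branch is v² ≈ u**3 to lowest order — this is a cusp.
Classification: cusp.
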